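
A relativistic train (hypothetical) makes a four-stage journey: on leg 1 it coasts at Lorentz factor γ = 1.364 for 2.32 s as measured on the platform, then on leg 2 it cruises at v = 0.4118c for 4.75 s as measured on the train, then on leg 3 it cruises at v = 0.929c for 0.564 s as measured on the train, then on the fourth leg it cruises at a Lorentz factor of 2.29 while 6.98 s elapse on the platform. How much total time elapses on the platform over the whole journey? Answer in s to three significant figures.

Δt = 16.0 s

Leg 1: 2.32 s is already measured on the platform.
Leg 2: γ = 1/√(1 − 0.4118²) = 1/√0.8304 = 1.097; Δt_2 = 1.097 × 4.75 = 5.212 s.
Leg 3: γ = 1/√(1 − 0.929²) = 1/√0.1370 = 2.702; Δt_3 = 2.702 × 0.564 = 1.524 s.
Leg 4: 6.98 s is already measured on the platform.
Total: 2.320 + 5.212 + 1.524 + 6.980 s.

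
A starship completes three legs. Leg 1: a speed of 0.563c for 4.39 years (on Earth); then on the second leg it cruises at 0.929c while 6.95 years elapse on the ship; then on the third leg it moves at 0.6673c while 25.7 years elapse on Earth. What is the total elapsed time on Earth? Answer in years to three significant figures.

Leg 1: 4.39 years is already measured on Earth.
Leg 2: γ = 1/√(1 − 0.929²) = 1/√0.1370 = 2.702; Δt_2 = 2.702 × 6.95 = 18.78 years.
Leg 3: 25.7 years is already measured on Earth.
Total: 4.390 + 18.78 + 25.70 years.

Δt = 48.9 years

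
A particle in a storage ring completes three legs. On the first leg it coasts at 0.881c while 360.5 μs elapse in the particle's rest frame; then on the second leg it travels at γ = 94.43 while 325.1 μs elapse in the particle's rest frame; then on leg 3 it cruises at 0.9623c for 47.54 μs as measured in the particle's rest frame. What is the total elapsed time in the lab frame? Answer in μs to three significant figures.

Δt = 3.16×10⁴ μs

Leg 1: γ = 1/√(1 − 0.881²) = 1/√0.2238 = 2.114; Δt_1 = 2.114 × 360.5 = 762.0 μs.
Leg 2: γ = 94.43; Δt_2 = 94.43 × 325.1 = 3.070×10⁴ μs.
Leg 3: γ = 1/√(1 − 0.9623²) = 1/√0.07398 = 3.677; Δt_3 = 3.677 × 47.54 = 174.8 μs.
Total: 762.0 + 3.070×10⁴ + 174.8 μs.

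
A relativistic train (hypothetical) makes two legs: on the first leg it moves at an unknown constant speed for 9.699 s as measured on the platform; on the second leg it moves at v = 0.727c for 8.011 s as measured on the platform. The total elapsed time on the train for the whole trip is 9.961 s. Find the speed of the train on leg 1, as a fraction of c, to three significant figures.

β = 0.888

Leg 1: speed unknown; τ_1 = 9.699/γ_1.
Leg 2: γ = 1/√(1 − 0.727²) = 1/√0.4715 = 1.456; τ_2 = 8.011/1.456 = 5.501 s.
Total proper time: τ_1 + 5.501 = 9.961, so τ_1 = 9.961 − 5.501 = 4.460 s.
γ_1 = 9.699/4.460 = 2.174; β = √(1 − 1/γ²) = √0.7885.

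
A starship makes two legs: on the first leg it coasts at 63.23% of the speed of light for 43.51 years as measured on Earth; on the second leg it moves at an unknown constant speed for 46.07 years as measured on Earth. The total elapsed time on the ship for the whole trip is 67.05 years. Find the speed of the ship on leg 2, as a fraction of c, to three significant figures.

Leg 1: β = 0.6323; γ = 1/√(1 − 0.6323²) = 1/√0.6002 = 1.291; τ_1 = 43.51/1.291 = 33.71 years.
Leg 2: speed unknown; τ_2 = 46.07/γ_2.
Total proper time: 33.71 + τ_2 = 67.05, so τ_2 = 67.05 − 33.71 = 33.34 years.
γ_2 = 46.07/33.34 = 1.382; β = √(1 − 1/γ²) = √0.4762.

β = 0.690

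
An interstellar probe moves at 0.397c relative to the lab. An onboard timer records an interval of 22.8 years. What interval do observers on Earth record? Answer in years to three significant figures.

γ = 1/√(1 − 0.397²) = 1/√0.8424 = 1.090
The interval measured aboard the probe is the proper time (both events occur at the same place in that frame); the lab-frame interval is Δt = γτ = 1.090 × 22.8 years.

Δt = 24.8 years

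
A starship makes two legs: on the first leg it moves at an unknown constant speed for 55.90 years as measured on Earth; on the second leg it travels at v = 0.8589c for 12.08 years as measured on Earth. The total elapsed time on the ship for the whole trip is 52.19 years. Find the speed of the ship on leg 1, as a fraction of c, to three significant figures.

β = 0.568

Leg 1: speed unknown; τ_1 = 55.90/γ_1.
Leg 2: γ = 1/√(1 − 0.8589²) = 1/√0.2623 = 1.953; τ_2 = 12.08/1.953 = 6.187 years.
Total proper time: τ_1 + 6.187 = 52.19, so τ_1 = 52.19 − 6.187 = 46.00 years.
γ_1 = 55.90/46.00 = 1.215; β = √(1 − 1/γ²) = √0.3227.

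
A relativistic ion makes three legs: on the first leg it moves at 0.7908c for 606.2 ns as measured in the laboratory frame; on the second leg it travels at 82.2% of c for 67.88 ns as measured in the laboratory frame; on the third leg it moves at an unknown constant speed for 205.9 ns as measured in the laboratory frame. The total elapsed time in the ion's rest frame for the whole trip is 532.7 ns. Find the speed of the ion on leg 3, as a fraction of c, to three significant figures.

β = 0.802

Leg 1: γ = 1/√(1 − 0.7908²) = 1/√0.3746 = 1.634; τ_1 = 606.2/1.634 = 371.0 ns.
Leg 2: β = 0.822; γ = 1/√(1 − 0.822²) = 1/√0.3243 = 1.756; τ_2 = 67.88/1.756 = 38.66 ns.
Leg 3: speed unknown; τ_3 = 205.9/γ_3.
Total proper time: 371.0 + 38.66 + τ_3 = 532.7, so τ_3 = 532.7 − 409.7 = 123.0 ns.
γ_3 = 205.9/123.0 = 1.674; β = √(1 − 1/γ²) = √0.6431.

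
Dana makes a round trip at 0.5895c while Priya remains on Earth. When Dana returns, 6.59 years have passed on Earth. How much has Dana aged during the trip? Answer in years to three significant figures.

τ = 5.32 years

γ = 1/√(1 − 0.5895²) = 1/√0.6525 = 1.238
Dana's clock measures proper time along the trip: τ = Δt/γ = 6.59/1.238 years.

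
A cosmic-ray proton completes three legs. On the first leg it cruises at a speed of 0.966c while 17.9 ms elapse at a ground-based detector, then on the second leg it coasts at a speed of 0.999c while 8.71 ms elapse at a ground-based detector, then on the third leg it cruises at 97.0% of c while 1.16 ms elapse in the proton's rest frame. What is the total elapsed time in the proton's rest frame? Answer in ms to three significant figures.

Leg 1: γ = 1/√(1 − 0.966²) = 1/√0.06684 = 3.868; τ_1 = 17.9/3.868 = 4.628 ms.
Leg 2: γ = 1/√(1 − 0.999²) = 1/√0.001999 = 22.37; τ_2 = 8.71/22.37 = 0.3894 ms.
Leg 3: 1.16 ms is already measured in the proton's rest frame.
Total: 4.628 + 0.3894 + 1.160 ms.

τ = 6.18 ms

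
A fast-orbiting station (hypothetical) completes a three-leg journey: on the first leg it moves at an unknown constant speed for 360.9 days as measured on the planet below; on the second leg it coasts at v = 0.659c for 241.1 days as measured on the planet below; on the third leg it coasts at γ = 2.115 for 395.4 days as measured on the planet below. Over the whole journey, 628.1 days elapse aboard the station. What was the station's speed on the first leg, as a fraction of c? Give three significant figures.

β = 0.694

Leg 1: speed unknown; τ_1 = 360.9/γ_1.
Leg 2: γ = 1/√(1 − 0.659²) = 1/√0.5657 = 1.330; τ_2 = 241.1/1.330 = 181.3 days.
Leg 3: γ = 2.115; τ_3 = 395.4/2.115 = 187.0 days.
Total proper time: τ_1 + 181.3 + 187.0 = 628.1, so τ_1 = 628.1 − 368.3 = 259.8 days.
γ_1 = 360.9/259.8 = 1.389; β = √(1 − 1/γ²) = √0.4818.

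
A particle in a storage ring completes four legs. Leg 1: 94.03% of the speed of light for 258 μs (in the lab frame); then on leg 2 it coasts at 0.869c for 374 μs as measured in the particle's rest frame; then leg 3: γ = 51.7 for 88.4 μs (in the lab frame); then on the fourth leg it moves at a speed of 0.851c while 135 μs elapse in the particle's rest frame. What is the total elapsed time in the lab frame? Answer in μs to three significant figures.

Δt = 1360 μs

Leg 1: 258 μs is already measured in the lab frame.
Leg 2: γ = 1/√(1 − 0.869²) = 1/√0.2448 = 2.021; Δt_2 = 2.021 × 374 = 755.8 μs.
Leg 3: 88.4 μs is already measured in the lab frame.
Leg 4: γ = 1/√(1 − 0.851²) = 1/√0.2758 = 1.904; Δt_4 = 1.904 × 135 = 257.1 μs.
Total: 258.0 + 755.8 + 88.40 + 257.1 μs.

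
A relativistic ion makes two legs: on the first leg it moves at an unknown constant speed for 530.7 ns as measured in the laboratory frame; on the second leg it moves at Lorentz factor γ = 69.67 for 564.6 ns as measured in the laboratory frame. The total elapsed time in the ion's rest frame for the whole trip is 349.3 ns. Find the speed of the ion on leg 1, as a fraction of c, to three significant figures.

Leg 1: speed unknown; τ_1 = 530.7/γ_1.
Leg 2: γ = 69.67; τ_2 = 564.6/69.67 = 8.104 ns.
Total proper time: τ_1 + 8.104 = 349.3, so τ_1 = 349.3 − 8.104 = 341.2 ns.
γ_1 = 530.7/341.2 = 1.555; β = √(1 − 1/γ²) = √0.5867.

β = 0.766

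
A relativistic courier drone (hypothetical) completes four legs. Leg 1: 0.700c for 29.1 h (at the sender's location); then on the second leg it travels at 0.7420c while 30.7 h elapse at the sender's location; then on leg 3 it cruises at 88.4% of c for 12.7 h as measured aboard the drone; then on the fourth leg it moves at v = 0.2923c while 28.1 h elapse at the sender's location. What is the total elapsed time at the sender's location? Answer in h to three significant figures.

Δt = 115 h

Leg 1: 29.1 h is already measured at the sender's location.
Leg 2: 30.7 h is already measured at the sender's location.
Leg 3: β = 0.884; γ = 1/√(1 − 0.884²) = 1/√0.2185 = 2.139; Δt_3 = 2.139 × 12.7 = 27.17 h.
Leg 4: 28.1 h is already measured at the sender's location.
Total: 29.10 + 30.70 + 27.17 + 28.10 h.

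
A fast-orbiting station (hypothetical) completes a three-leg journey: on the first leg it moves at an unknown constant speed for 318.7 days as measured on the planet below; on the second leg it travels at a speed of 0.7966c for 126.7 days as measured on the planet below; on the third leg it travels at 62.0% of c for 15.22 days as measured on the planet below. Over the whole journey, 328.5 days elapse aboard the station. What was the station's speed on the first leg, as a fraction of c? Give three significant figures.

β = 0.658

Leg 1: speed unknown; τ_1 = 318.7/γ_1.
Leg 2: γ = 1/√(1 − 0.7966²) = 1/√0.3654 = 1.654; τ_2 = 126.7/1.654 = 76.59 days.
Leg 3: β = 0.620; γ = 1/√(1 − 0.620²) = 1/√0.6156 = 1.275; τ_3 = 15.22/1.275 = 11.94 days.
Total proper time: τ_1 + 76.59 + 11.94 = 328.5, so τ_1 = 328.5 − 88.53 = 240.0 days.
γ_1 = 318.7/240.0 = 1.328; β = √(1 − 1/γ²) = √0.4331.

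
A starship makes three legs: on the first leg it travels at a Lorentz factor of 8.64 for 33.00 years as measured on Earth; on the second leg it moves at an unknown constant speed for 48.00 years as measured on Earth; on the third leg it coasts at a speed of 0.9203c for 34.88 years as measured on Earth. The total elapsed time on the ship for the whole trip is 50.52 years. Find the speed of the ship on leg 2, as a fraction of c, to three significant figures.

Leg 1: γ = 8.64; τ_1 = 33.00/8.640 = 3.819 years.
Leg 2: speed unknown; τ_2 = 48.00/γ_2.
Leg 3: γ = 1/√(1 − 0.9203²) = 1/√0.1530 = 2.556; τ_3 = 34.88/2.556 = 13.65 years.
Total proper time: 3.819 + τ_2 + 13.65 = 50.52, so τ_2 = 50.52 − 17.46 = 33.06 years.
γ_2 = 48.00/33.06 = 1.452; β = √(1 − 1/γ²) = √0.5258.

β = 0.725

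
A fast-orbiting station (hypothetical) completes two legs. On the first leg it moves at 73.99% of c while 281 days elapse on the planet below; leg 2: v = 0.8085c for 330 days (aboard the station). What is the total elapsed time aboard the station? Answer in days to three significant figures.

τ = 519 days

Leg 1: β = 0.7399; γ = 1/√(1 − 0.7399²) = 1/√0.4525 = 1.487; τ_1 = 281/1.487 = 189.0 days.
Leg 2: 330 days is already measured aboard the station.
Total: 189.0 + 330.0 days.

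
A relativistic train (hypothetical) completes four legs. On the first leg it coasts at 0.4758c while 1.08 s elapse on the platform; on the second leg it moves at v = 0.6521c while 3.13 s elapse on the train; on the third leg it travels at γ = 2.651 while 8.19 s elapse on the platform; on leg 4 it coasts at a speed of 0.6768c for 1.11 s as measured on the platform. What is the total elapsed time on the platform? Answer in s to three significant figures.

Leg 1: 1.08 s is already measured on the platform.
Leg 2: γ = 1/√(1 − 0.6521²) = 1/√0.5748 = 1.319; Δt_2 = 1.319 × 3.13 = 4.129 s.
Leg 3: 8.19 s is already measured on the platform.
Leg 4: 1.11 s is already measured on the platform.
Total: 1.080 + 4.129 + 8.190 + 1.110 s.

Δt = 14.5 s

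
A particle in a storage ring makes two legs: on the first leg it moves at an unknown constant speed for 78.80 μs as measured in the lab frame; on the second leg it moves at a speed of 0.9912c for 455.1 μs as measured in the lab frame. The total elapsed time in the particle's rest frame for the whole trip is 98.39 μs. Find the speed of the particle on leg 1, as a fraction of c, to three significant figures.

Leg 1: speed unknown; τ_1 = 78.80/γ_1.
Leg 2: γ = 1/√(1 − 0.9912²) = 1/√0.01752 = 7.554; τ_2 = 455.1/7.554 = 60.24 μs.
Total proper time: τ_1 + 60.24 = 98.39, so τ_1 = 98.39 − 60.24 = 38.15 μs.
γ_1 = 78.80/38.15 = 2.066; β = √(1 − 1/γ²) = √0.7656.

β = 0.875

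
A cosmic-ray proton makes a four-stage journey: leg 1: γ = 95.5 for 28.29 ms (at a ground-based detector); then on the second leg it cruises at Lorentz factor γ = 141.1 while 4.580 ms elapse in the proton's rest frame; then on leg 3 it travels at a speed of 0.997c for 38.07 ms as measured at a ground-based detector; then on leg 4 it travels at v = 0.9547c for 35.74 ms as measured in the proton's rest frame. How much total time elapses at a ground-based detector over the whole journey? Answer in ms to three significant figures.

Leg 1: 28.29 ms is already measured at a ground-based detector.
Leg 2: γ = 141.1; Δt_2 = 141.1 × 4.580 = 646.2 ms.
Leg 3: 38.07 ms is already measured at a ground-based detector.
Leg 4: γ = 1/√(1 − 0.9547²) = 1/√0.08855 = 3.361; Δt_4 = 3.361 × 35.74 = 120.1 ms.
Total: 28.29 + 646.2 + 38.07 + 120.1 ms.

Δt = 833 ms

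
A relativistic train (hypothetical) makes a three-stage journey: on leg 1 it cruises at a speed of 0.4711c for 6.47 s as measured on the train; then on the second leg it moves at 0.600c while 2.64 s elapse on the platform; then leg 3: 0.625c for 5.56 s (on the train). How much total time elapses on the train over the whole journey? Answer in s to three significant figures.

τ = 14.1 s

Leg 1: 6.47 s is already measured on the train.
Leg 2: γ = 1/√(1 − 0.600²) = 5/4 = 1.250; τ_2 = 2.64/1.250 = 2.112 s.
Leg 3: 5.56 s is already measured on the train.
Total: 6.470 + 2.112 + 5.560 s.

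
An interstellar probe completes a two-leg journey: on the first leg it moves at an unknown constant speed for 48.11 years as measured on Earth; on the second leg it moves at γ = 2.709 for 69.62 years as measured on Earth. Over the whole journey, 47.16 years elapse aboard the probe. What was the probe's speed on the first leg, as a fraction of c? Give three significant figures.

β = 0.895

Leg 1: speed unknown; τ_1 = 48.11/γ_1.
Leg 2: γ = 2.709; τ_2 = 69.62/2.709 = 25.70 years.
Total proper time: τ_1 + 25.70 = 47.16, so τ_1 = 47.16 − 25.70 = 21.46 years.
γ_1 = 48.11/21.46 = 2.242; β = √(1 − 1/γ²) = √0.8010.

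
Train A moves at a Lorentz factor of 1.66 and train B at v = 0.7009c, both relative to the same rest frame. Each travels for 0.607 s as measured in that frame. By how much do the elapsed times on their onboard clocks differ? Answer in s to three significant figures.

A: γ = 1.66; τ_A = 0.607/1.660 = 0.3657 s.
B: γ = 1/√(1 − 0.7009²) = 1/√0.5087 = 1.402; τ_B = 0.607/1.402 = 0.4329 s.

|τ_A − τ_B| = 0.0673 s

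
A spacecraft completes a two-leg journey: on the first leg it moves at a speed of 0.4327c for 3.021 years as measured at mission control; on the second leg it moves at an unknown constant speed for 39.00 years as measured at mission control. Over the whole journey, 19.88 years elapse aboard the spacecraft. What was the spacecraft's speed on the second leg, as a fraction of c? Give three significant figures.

β = 0.898

Leg 1: γ = 1/√(1 − 0.4327²) = 1/√0.8128 = 1.109; τ_1 = 3.021/1.109 = 2.724 years.
Leg 2: speed unknown; τ_2 = 39.00/γ_2.
Total proper time: 2.724 + τ_2 = 19.88, so τ_2 = 19.88 − 2.724 = 17.16 years.
γ_2 = 39.00/17.16 = 2.273; β = √(1 − 1/γ²) = √0.8065.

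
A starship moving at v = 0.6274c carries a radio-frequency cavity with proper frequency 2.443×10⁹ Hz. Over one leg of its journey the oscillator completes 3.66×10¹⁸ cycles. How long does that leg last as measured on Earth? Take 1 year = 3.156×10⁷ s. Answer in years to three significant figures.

γ = 1/√(1 − 0.6274²) = 1/√0.6064 = 1.284
Proper time for N cycles: τ = N/f = 3.66×10¹⁸/(2.443×10⁹) = 1.498×10⁹ s = 47.47 years.
Lab-frame duration Δt = γτ = 1.284 × 47.47 = 60.96 years.

Δt = 61.0 years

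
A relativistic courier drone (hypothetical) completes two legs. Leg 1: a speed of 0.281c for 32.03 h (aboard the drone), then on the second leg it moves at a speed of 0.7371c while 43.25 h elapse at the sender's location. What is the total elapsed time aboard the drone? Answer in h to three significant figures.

τ = 61.3 h

Leg 1: 32.03 h is already measured aboard the drone.
Leg 2: γ = 1/√(1 − 0.7371²) = 1/√0.4567 = 1.480; τ_2 = 43.25/1.480 = 29.23 h.
Total: 32.03 + 29.23 h.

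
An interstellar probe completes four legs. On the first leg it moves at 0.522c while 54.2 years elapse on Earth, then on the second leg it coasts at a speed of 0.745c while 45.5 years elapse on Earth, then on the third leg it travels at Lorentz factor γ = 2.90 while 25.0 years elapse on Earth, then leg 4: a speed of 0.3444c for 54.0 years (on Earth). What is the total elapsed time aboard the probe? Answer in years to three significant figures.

Leg 1: γ = 1/√(1 − 0.522²) = 1/√0.7275 = 1.172; τ_1 = 54.2/1.172 = 46.23 years.
Leg 2: γ = 1/√(1 − 0.745²) = 1/√0.4450 = 1.499; τ_2 = 45.5/1.499 = 30.35 years.
Leg 3: γ = 2.90; τ_3 = 25.0/2.900 = 8.621 years.
Leg 4: γ = 1/√(1 − 0.3444²) = 1/√0.8814 = 1.065; τ_4 = 54.0/1.065 = 50.70 years.
Total: 46.23 + 30.35 + 8.621 + 50.70 years.

τ = 136 years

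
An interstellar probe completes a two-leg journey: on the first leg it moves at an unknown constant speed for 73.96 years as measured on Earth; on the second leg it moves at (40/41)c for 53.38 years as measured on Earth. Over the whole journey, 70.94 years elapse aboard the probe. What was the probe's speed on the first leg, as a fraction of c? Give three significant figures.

β = 0.599

Leg 1: speed unknown; τ_1 = 73.96/γ_1.
Leg 2: γ = 1/√(1 − (40/41)²) = 41/9 ≈ 4.556; τ_2 = 53.38/4.556 = 11.72 years.
Total proper time: τ_1 + 11.72 = 70.94, so τ_1 = 70.94 − 11.72 = 59.22 years.
γ_1 = 73.96/59.22 = 1.249; β = √(1 − 1/γ²) = √0.3588.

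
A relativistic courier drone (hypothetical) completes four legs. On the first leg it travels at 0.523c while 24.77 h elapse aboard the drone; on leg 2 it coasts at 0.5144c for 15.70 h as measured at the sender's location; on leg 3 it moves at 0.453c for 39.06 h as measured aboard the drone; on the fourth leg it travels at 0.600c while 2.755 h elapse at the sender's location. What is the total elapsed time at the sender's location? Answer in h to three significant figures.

Δt = 91.3 h

Leg 1: γ = 1/√(1 − 0.523²) = 1/√0.7265 = 1.173; Δt_1 = 1.173 × 24.77 = 29.06 h.
Leg 2: 15.70 h is already measured at the sender's location.
Leg 3: γ = 1/√(1 − 0.453²) = 1/√0.7948 = 1.122; Δt_3 = 1.122 × 39.06 = 43.81 h.
Leg 4: 2.755 h is already measured at the sender's location.
Total: 29.06 + 15.70 + 43.81 + 2.755 h.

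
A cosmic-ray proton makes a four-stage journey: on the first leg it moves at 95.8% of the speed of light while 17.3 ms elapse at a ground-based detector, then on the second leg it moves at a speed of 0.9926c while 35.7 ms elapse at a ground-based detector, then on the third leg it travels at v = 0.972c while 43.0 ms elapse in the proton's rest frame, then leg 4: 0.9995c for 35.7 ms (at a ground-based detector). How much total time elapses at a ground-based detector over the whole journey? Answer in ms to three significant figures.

Δt = 272 ms

Leg 1: 17.3 ms is already measured at a ground-based detector.
Leg 2: 35.7 ms is already measured at a ground-based detector.
Leg 3: γ = 1/√(1 − 0.972²) = 1/√0.05522 = 4.256; Δt_3 = 4.256 × 43.0 = 183.0 ms.
Leg 4: 35.7 ms is already measured at a ground-based detector.
Total: 17.30 + 35.70 + 183.0 + 35.70 ms.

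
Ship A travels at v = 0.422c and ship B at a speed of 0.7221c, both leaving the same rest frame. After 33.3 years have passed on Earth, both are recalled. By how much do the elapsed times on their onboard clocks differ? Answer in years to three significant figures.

A: γ = 1/√(1 − 0.422²) = 1/√0.8219 = 1.103; τ_A = 33.3/1.103 = 30.19 years.
B: γ = 1/√(1 − 0.7221²) = 1/√0.4786 = 1.446; τ_B = 33.3/1.446 = 23.04 years.

|τ_A − τ_B| = 7.15 years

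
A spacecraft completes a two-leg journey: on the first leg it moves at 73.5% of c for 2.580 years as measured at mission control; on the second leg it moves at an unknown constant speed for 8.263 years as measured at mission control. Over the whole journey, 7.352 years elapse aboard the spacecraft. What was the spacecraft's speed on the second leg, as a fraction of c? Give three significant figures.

β = 0.735

Leg 1: β = 0.735; γ = 1/√(1 − 0.735²) = 1/√0.4598 = 1.475; τ_1 = 2.580/1.475 = 1.749 years.
Leg 2: speed unknown; τ_2 = 8.263/γ_2.
Total proper time: 1.749 + τ_2 = 7.352, so τ_2 = 7.352 − 1.749 = 5.603 years.
γ_2 = 8.263/5.603 = 1.475; β = √(1 − 1/γ²) = √0.5403.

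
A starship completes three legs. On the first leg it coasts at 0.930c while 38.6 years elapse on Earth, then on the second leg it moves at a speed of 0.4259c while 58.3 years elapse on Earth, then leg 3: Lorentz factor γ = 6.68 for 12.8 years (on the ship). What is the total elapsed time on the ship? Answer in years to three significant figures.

τ = 79.7 years

Leg 1: γ = 1/√(1 − 0.930²) = 1/√0.1351 = 2.721; τ_1 = 38.6/2.721 = 14.19 years.
Leg 2: γ = 1/√(1 − 0.4259²) = 1/√0.8186 = 1.105; τ_2 = 58.3/1.105 = 52.75 years.
Leg 3: 12.8 years is already measured on the ship.
Total: 14.19 + 52.75 + 12.80 years.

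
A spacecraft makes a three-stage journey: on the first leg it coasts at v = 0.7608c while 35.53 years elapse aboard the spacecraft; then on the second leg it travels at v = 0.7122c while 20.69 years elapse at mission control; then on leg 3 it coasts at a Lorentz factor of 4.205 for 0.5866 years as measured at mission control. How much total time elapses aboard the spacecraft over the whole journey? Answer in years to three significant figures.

τ = 50.2 years

Leg 1: 35.53 years is already measured aboard the spacecraft.
Leg 2: γ = 1/√(1 − 0.7122²) = 1/√0.4928 = 1.425; τ_2 = 20.69/1.425 = 14.52 years.
Leg 3: γ = 4.205; τ_3 = 0.5866/4.205 = 0.1395 years.
Total: 35.53 + 14.52 + 0.1395 years.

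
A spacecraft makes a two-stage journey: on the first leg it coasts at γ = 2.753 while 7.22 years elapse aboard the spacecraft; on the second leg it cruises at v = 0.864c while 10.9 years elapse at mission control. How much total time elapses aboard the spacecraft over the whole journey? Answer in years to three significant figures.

Leg 1: 7.22 years is already measured aboard the spacecraft.
Leg 2: γ = 1/√(1 − 0.864²) = 1/√0.2535 = 1.986; τ_2 = 10.9/1.986 = 5.488 years.
Total: 7.220 + 5.488 years.

τ = 12.7 years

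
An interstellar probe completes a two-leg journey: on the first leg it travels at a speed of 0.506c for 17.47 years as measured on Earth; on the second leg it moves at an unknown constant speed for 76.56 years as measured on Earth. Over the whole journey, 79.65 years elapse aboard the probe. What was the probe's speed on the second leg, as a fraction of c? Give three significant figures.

β = 0.537

Leg 1: γ = 1/√(1 − 0.506²) = 1/√0.7440 = 1.159; τ_1 = 17.47/1.159 = 15.07 years.
Leg 2: speed unknown; τ_2 = 76.56/γ_2.
Total proper time: 15.07 + τ_2 = 79.65, so τ_2 = 79.65 − 15.07 = 64.58 years.
γ_2 = 76.56/64.58 = 1.185; β = √(1 − 1/γ²) = √0.2884.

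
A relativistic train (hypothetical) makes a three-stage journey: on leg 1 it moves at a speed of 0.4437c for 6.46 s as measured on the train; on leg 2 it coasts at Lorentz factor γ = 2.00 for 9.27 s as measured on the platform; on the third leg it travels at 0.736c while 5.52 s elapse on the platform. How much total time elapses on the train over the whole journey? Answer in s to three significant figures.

τ = 14.8 s

Leg 1: 6.46 s is already measured on the train.
Leg 2: γ = 2.00; τ_2 = 9.27/2.000 = 4.635 s.
Leg 3: γ = 1/√(1 − 0.736²) = 1/√0.4583 = 1.477; τ_3 = 5.52/1.477 = 3.737 s.
Total: 6.460 + 4.635 + 3.737 s.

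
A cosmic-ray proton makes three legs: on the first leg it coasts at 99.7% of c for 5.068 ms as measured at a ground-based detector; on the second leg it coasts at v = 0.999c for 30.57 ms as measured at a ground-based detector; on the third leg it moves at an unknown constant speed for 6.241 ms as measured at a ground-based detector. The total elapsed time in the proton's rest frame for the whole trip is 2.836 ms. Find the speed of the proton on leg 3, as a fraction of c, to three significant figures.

Leg 1: β = 0.997; γ = 1/√(1 − 0.997²) = 1/√0.005991 = 12.92; τ_1 = 5.068/12.92 = 0.3923 ms.
Leg 2: γ = 1/√(1 − 0.999²) = 1/√0.001999 = 22.37; τ_2 = 30.57/22.37 = 1.367 ms.
Leg 3: speed unknown; τ_3 = 6.241/γ_3.
Total proper time: 0.3923 + 1.367 + τ_3 = 2.836, so τ_3 = 2.836 − 1.759 = 1.077 ms.
γ_3 = 6.241/1.077 = 5.795; β = √(1 − 1/γ²) = √0.9702.

β = 0.985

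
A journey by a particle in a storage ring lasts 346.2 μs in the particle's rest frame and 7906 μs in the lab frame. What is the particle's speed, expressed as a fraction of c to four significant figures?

The proper time is measured in the particle's rest frame (both events occur at the particle's location); Δt is measured in the lab frame. γ = Δt/τ = 7906/346.2 = 22.84.
β = √(1 − 1/γ²) = √(1 − 0.001918) = √0.9981

v = 0.9990c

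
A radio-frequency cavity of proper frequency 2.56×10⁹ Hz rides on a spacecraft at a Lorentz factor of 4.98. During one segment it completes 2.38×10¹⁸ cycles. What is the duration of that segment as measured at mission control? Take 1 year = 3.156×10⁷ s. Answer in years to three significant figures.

Δt = 147 years

γ = 4.98
Proper time for N cycles: τ = N/f = 2.38×10¹⁸/(2.56×10⁹) = 9.297×10⁸ s = 29.46 years.
Lab-frame duration Δt = γτ = 4.980 × 29.46 = 146.7 years.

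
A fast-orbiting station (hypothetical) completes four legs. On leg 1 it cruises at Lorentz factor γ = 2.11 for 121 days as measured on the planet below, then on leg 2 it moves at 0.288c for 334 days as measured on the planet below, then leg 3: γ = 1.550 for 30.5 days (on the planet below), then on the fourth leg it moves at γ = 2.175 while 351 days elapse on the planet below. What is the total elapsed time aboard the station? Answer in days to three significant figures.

Leg 1: γ = 2.11; τ_1 = 121/2.110 = 57.35 days.
Leg 2: γ = 1/√(1 − 0.288²) = 1/√0.9171 = 1.044; τ_2 = 334/1.044 = 319.8 days.
Leg 3: γ = 1.550; τ_3 = 30.5/1.550 = 19.68 days.
Leg 4: γ = 2.175; τ_4 = 351/2.175 = 161.4 days.
Total: 57.35 + 319.8 + 19.68 + 161.4 days.

τ = 558 days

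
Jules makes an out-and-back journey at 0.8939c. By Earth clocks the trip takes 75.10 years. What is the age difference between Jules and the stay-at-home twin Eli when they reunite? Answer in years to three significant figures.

Δt − τ = 41.4 years

γ = 1/√(1 − 0.8939²) = 1/√0.2009 = 2.231
Jules's elapsed proper time: τ = 75.10/2.231 = 33.66 years.
Age gap = Δt − τ = 75.10 − 33.66 years.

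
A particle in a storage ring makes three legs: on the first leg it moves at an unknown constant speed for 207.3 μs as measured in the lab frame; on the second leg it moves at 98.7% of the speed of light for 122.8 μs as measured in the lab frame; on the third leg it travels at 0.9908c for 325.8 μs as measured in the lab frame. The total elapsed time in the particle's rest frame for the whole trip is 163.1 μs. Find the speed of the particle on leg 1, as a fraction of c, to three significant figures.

β = 0.878

Leg 1: speed unknown; τ_1 = 207.3/γ_1.
Leg 2: β = 0.987; γ = 1/√(1 − 0.987²) = 1/√0.02583 = 6.222; τ_2 = 122.8/6.222 = 19.74 μs.
Leg 3: γ = 1/√(1 − 0.9908²) = 1/√0.01832 = 7.389; τ_3 = 325.8/7.389 = 44.09 μs.
Total proper time: τ_1 + 19.74 + 44.09 = 163.1, so τ_1 = 163.1 − 63.83 = 99.27 μs.
γ_1 = 207.3/99.27 = 2.088; β = √(1 − 1/γ²) = √0.7707.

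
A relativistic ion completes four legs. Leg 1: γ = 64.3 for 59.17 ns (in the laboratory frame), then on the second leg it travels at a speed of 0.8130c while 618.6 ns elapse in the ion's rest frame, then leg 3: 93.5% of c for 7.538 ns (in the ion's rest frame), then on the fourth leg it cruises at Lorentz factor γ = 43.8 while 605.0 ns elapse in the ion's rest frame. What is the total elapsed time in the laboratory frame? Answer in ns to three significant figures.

Δt = 2.76×10⁴ ns

Leg 1: 59.17 ns is already measured in the laboratory frame.
Leg 2: γ = 1/√(1 − 0.8130²) = 1/√0.3390 = 1.717; Δt_2 = 1.717 × 618.6 = 1062 ns.
Leg 3: β = 0.935; γ = 1/√(1 − 0.935²) = 1/√0.1258 = 2.820; Δt_3 = 2.820 × 7.538 = 21.25 ns.
Leg 4: γ = 43.8; Δt_4 = 43.80 × 605.0 = 2.650×10⁴ ns.
Total: 59.17 + 1062 + 21.25 + 2.650×10⁴ ns.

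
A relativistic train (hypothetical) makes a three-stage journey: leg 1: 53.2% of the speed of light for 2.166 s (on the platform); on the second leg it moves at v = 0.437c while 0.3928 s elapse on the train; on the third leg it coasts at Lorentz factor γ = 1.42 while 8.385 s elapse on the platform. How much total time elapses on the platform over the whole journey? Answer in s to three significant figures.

Leg 1: 2.166 s is already measured on the platform.
Leg 2: γ = 1/√(1 − 0.437²) = 1/√0.8090 = 1.112; Δt_2 = 1.112 × 0.3928 = 0.4367 s.
Leg 3: 8.385 s is already measured on the platform.
Total: 2.166 + 0.4367 + 8.385 s.

Δt = 11.0 s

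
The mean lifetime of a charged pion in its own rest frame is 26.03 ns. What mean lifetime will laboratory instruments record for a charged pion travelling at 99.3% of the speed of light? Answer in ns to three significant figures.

β = 0.993; γ = 1/√(1 − 0.993²) = 1/√0.01395 = 8.466
The rest-frame lifetime is the proper time; the lab measures the dilated interval Δt = γτ₀ = 8.466 × 26.03 ns.

Δt = 220 ns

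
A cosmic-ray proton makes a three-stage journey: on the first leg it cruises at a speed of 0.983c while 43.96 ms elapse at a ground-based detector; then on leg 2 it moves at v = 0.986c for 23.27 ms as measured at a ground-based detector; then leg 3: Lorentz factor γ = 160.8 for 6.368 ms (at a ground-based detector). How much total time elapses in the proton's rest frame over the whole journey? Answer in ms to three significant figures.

Leg 1: γ = 1/√(1 − 0.983²) = 1/√0.03371 = 5.446; τ_1 = 43.96/5.446 = 8.071 ms.
Leg 2: γ = 1/√(1 − 0.986²) = 1/√0.02780 = 5.997; τ_2 = 23.27/5.997 = 3.880 ms.
Leg 3: γ = 160.8; τ_3 = 6.368/160.8 = 0.03960 ms.
Total: 8.071 + 3.880 + 0.03960 ms.

τ = 12.0 ms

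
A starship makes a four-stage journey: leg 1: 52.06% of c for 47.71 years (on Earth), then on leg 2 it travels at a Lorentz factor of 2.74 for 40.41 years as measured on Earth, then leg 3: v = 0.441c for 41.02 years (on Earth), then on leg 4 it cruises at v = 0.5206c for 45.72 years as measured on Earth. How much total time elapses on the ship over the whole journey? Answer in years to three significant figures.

τ = 131 years

Leg 1: β = 0.5206; γ = 1/√(1 − 0.5206²) = 1/√0.7290 = 1.171; τ_1 = 47.71/1.171 = 40.73 years.
Leg 2: γ = 2.74; τ_2 = 40.41/2.740 = 14.75 years.
Leg 3: γ = 1/√(1 − 0.441²) = 1/√0.8055 = 1.114; τ_3 = 41.02/1.114 = 36.82 years.
Leg 4: γ = 1/√(1 − 0.5206²) = 1/√0.7290 = 1.171; τ_4 = 45.72/1.171 = 39.04 years.
Total: 40.73 + 14.75 + 36.82 + 39.04 years.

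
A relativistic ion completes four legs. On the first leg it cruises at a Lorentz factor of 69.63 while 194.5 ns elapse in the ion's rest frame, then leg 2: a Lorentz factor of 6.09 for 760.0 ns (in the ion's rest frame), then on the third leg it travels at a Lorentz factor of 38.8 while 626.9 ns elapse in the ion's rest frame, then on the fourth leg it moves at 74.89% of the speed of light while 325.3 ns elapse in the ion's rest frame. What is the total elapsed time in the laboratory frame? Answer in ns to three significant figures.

Leg 1: γ = 69.63; Δt_1 = 69.63 × 194.5 = 1.354×10⁴ ns.
Leg 2: γ = 6.09; Δt_2 = 6.090 × 760.0 = 4628 ns.
Leg 3: γ = 38.8; Δt_3 = 38.80 × 626.9 = 2.432×10⁴ ns.
Leg 4: β = 0.7489; γ = 1/√(1 − 0.7489²) = 1/√0.4391 = 1.509; Δt_4 = 1.509 × 325.3 = 490.9 ns.
Total: 1.354×10⁴ + 4628 + 2.432×10⁴ + 490.9 ns.

Δt = 4.30×10⁴ ns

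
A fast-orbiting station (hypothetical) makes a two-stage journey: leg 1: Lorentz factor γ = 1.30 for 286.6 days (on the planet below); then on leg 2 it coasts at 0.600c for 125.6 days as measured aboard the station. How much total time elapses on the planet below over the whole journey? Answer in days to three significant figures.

Δt = 444 days

Leg 1: 286.6 days is already measured on the planet below.
Leg 2: γ = 1/√(1 − 0.600²) = 5/4 = 1.250; Δt_2 = 1.250 × 125.6 = 157.0 days.
Total: 286.6 + 157.0 days.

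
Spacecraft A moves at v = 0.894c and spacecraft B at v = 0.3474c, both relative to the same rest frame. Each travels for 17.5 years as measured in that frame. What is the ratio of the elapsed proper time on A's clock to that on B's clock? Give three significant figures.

A: γ = 1/√(1 − 0.894²) = 1/√0.2008 = 2.232. B: γ = 1/√(1 − 0.3474²) = 1/√0.8793 = 1.066.
τ_A/τ_B = γ_B/γ_A = 1.066/2.232 = 0.4778, so τ_A/τ_B = 0.4778.

τ_A/τ_B = 0.478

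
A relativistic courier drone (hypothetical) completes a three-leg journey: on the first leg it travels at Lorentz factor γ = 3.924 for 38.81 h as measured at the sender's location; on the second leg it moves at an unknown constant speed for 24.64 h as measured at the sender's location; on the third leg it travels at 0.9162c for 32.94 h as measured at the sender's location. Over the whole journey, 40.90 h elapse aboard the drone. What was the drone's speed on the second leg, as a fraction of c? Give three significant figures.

β = 0.691

Leg 1: γ = 3.924; τ_1 = 38.81/3.924 = 9.890 h.
Leg 2: speed unknown; τ_2 = 24.64/γ_2.
Leg 3: γ = 1/√(1 − 0.9162²) = 1/√0.1606 = 2.495; τ_3 = 32.94/2.495 = 13.20 h.
Total proper time: 9.890 + τ_2 + 13.20 = 40.90, so τ_2 = 40.90 − 23.09 = 17.81 h.
γ_2 = 24.64/17.81 = 1.384; β = √(1 − 1/γ²) = √0.4776.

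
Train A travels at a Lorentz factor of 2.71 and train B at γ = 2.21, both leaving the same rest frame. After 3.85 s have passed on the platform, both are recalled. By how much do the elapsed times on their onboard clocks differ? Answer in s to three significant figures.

|τ_A − τ_B| = 0.321 s

A: γ = 2.71; τ_A = 3.85/2.710 = 1.421 s.
B: γ = 2.21; τ_B = 3.85/2.210 = 1.742 s.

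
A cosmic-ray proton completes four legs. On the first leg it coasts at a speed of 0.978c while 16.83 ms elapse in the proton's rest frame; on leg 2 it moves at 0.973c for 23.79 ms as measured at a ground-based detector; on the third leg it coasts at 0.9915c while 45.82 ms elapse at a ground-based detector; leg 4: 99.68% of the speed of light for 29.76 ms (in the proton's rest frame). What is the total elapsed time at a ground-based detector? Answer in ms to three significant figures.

Δt = 523 ms

Leg 1: γ = 1/√(1 − 0.978²) = 1/√0.04352 = 4.794; Δt_1 = 4.794 × 16.83 = 80.68 ms.
Leg 2: 23.79 ms is already measured at a ground-based detector.
Leg 3: 45.82 ms is already measured at a ground-based detector.
Leg 4: β = 0.9968; γ = 1/√(1 − 0.9968²) = 1/√0.006390 = 12.51; Δt_4 = 12.51 × 29.76 = 372.3 ms.
Total: 80.68 + 23.79 + 45.82 + 372.3 ms.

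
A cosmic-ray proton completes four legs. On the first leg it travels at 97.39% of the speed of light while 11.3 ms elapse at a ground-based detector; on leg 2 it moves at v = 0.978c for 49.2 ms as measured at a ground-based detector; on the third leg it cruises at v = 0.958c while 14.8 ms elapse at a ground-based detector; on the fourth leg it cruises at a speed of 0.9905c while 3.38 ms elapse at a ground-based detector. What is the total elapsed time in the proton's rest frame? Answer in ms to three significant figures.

τ = 17.5 ms

Leg 1: β = 0.9739; γ = 1/√(1 − 0.9739²) = 1/√0.05152 = 4.406; τ_1 = 11.3/4.406 = 2.565 ms.
Leg 2: γ = 1/√(1 − 0.978²) = 1/√0.04352 = 4.794; τ_2 = 49.2/4.794 = 10.26 ms.
Leg 3: γ = 1/√(1 − 0.958²) = 1/√0.08224 = 3.487; τ_3 = 14.8/3.487 = 4.244 ms.
Leg 4: γ = 1/√(1 − 0.9905²) = 1/√0.01891 = 7.272; τ_4 = 3.38/7.272 = 0.4648 ms.
Total: 2.565 + 10.26 + 4.244 + 0.4648 ms.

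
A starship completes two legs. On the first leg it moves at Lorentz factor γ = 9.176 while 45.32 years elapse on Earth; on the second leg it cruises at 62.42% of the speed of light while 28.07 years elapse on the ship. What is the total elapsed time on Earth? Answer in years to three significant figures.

Δt = 81.2 years

Leg 1: 45.32 years is already measured on Earth.
Leg 2: β = 0.6242; γ = 1/√(1 − 0.6242²) = 1/√0.6104 = 1.280; Δt_2 = 1.280 × 28.07 = 35.93 years.
Total: 45.32 + 35.93 years.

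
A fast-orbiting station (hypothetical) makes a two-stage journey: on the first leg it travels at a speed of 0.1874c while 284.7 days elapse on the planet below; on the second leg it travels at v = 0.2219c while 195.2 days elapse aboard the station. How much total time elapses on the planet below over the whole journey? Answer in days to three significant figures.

Δt = 485 days

Leg 1: 284.7 days is already measured on the planet below.
Leg 2: γ = 1/√(1 − 0.2219²) = 1/√0.9508 = 1.026; Δt_2 = 1.026 × 195.2 = 200.2 days.
Total: 284.7 + 200.2 days.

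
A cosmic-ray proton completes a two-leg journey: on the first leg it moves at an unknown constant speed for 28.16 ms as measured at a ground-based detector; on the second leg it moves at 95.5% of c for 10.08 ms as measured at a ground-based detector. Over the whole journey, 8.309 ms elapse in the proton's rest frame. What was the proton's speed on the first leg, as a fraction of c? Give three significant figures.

Leg 1: speed unknown; τ_1 = 28.16/γ_1.
Leg 2: β = 0.955; γ = 1/√(1 − 0.955²) = 1/√0.08798 = 3.371; τ_2 = 10.08/3.371 = 2.990 ms.
Total proper time: τ_1 + 2.990 = 8.309, so τ_1 = 8.309 − 2.990 = 5.319 ms.
γ_1 = 28.16/5.319 = 5.294; β = √(1 − 1/γ²) = √0.9643.

β = 0.982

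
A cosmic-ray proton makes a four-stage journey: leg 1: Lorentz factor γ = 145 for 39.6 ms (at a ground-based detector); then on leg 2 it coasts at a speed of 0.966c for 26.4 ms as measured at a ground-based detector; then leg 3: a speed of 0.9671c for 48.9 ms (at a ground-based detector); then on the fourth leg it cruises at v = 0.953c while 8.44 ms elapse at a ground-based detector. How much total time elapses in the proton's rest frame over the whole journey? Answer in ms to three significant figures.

Leg 1: γ = 145; τ_1 = 39.6/145.0 = 0.2731 ms.
Leg 2: γ = 1/√(1 − 0.966²) = 1/√0.06684 = 3.868; τ_2 = 26.4/3.868 = 6.826 ms.
Leg 3: γ = 1/√(1 − 0.9671²) = 1/√0.06472 = 3.931; τ_3 = 48.9/3.931 = 12.44 ms.
Leg 4: γ = 1/√(1 − 0.953²) = 1/√0.09179 = 3.301; τ_4 = 8.44/3.301 = 2.557 ms.
Total: 0.2731 + 6.826 + 12.44 + 2.557 ms.

τ = 22.1 ms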